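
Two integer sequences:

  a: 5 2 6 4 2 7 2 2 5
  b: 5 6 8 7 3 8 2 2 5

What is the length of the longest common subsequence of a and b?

One common subsequence of length 6: 5 (a #1, b #1), 6 (a #3, b #2), 7 (a #6, b #4), 2 (a #7, b #7), 2 (a #8, b #8), 5 (a #9, b #9). dp[9][9] = 6 confirms this is the maximum.

6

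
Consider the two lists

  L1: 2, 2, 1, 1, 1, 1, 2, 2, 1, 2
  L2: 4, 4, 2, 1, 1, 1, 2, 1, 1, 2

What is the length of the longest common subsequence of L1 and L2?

Let dp[i][j] be the LCS length of the first i values of L1 and the first j values of L2. dp[i][j] = dp[i-1][j-1]+1 when the i-th and j-th values match, else max(dp[i-1][j], dp[i][j-1]).
    ·  4  4  2  1  1  1  2  1  1  2
 ·  0  0  0  0  0  0  0  0  0  0  0
 2  0  0  0  1  1  1  1  1  1  1  1
 2  0  0  0  1  1  1  1  2  2  2  2
 1  0  0  0  1  2  2  2  2  3  3  3
 1  0  0  0  1  2  3  3  3  3  4  4
 1  0  0  0  1  2  3  4  4  4  4  4
 1  0  0  0  1  2  3  4  4  5  5  5
 2  0  0  0  1  2  3  4  5  5  5  6
 2  0  0  0  1  2  3  4  5  5  5  6
 1  0  0  0  1  2  3  4  5  6  6  6
 2  0  0  0  1  2  3  4  5  6  6  7
dp[10][10] = 7. One LCS (by backtracking along matches): 2, 1, 1, 1, 1, 1, 2.

7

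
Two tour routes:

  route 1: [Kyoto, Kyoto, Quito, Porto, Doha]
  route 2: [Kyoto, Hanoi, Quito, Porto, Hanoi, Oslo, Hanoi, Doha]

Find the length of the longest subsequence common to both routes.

Match Kyoto (route 1 #1, route 2 #1), then Quito (route 1 #3, route 2 #3), then Porto (route 1 #4, route 2 #4), then Doha (route 1 #5, route 2 #8) — 4 stops in the same relative order in both. Since dp[5][8] = 4, nothing longer is possible.

4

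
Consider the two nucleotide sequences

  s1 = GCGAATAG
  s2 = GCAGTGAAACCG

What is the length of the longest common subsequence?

Taking G at s1[1]=s2[1]; then C at s1[2]=s2[2]; then G at s1[3]=s2[6]; then A at s1[4]=s2[7]; then A at s1[5]=s2[8]; then A at s1[7]=s2[9]; then G at s1[8]=s2[12] gives a common subsequence of length 7. The LCS DP gives dp[8][12] = 7, so this is optimal.

7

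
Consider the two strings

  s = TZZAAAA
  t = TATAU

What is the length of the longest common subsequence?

3

Let dp[i][j] be the LCS length of the first i characters of s and the first j characters of t. dp[i][j] = dp[i-1][j-1]+1 when the i-th and j-th characters match, else max(dp[i-1][j], dp[i][j-1]).
    ·  T  A  T  A  U
 ·  0  0  0  0  0  0
 T  0  1  1  1  1  1
 Z  0  1  1  1  1  1
 Z  0  1  1  1  1  1
 A  0  1  2  2  2  2
 A  0  1  2  2  3  3
 A  0  1  2  2  3  3
 A  0  1  2  2  3  3
dp[7][5] = 3. One LCS (by backtracking along matches): TAA.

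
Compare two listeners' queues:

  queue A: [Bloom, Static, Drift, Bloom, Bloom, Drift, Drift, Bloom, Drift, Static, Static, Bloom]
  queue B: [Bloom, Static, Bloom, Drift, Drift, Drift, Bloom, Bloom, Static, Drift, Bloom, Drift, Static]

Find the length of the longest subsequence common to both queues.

9

One common subsequence of length 9: Bloom (queue A #1, queue B #1), then Static (queue A #2, queue B #2), then Drift (queue A #3, queue B #6), then Bloom (queue A #4, queue B #7), then Bloom (queue A #5, queue B #8), then Drift (queue A #7, queue B #10), then Bloom (queue A #8, queue B #11), then Drift (queue A #9, queue B #12), then Static (queue A #11, queue B #13). Since dp[12][13] = 9, nothing longer is possible.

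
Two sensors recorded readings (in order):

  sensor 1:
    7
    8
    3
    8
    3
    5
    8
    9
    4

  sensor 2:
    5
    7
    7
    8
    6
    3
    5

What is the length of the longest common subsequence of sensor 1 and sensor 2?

4

Let dp[i][j] be the LCS length of the first i values of sensor 1 and the first j values of sensor 2. dp[i][j] = dp[i-1][j-1]+1 when the i-th and j-th values match, else max(dp[i-1][j], dp[i][j-1]).
    ·  5  7  7  8  6  3  5
 ·  0  0  0  0  0  0  0  0
 7  0  0  1  1  1  1  1  1
 8  0  0  1  1  2  2  2  2
 3  0  0  1  1  2  2  3  3
 8  0  0  1  1  2  2  3  3
 3  0  0  1  1  2  2  3  3
 5  0  1  1  1  2  2  3  4
 8  0  1  1  1  2  2  3  4
 9  0  1  1  1  2  2  3  4
 4  0  1  1  1  2  2  3  4
dp[9][7] = 4. One LCS (by backtracking along matches): 7, 8, 3, 5.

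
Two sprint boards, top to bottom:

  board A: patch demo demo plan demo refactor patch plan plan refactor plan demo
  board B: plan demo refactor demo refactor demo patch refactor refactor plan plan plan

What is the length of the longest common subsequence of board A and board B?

Pick demo at board A[2]=board B[2], then demo at board A[3]=board B[4], then demo at board A[5]=board B[6], then refactor at board A[6]=board B[9], then plan at board A[8]=board B[10], then plan at board A[9]=board B[11], then plan at board A[11]=board B[12]; all 7 tasks appear in both, in order, and the DP table's final entry dp[12][12] is also 7, so no common subsequence is longer.

7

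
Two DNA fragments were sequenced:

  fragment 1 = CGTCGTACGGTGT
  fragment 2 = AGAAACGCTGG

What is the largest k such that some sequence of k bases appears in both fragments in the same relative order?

Let dp[i][j] be the LCS length of the first i bases of fragment 1 and the first j bases of fragment 2. dp[i][j] = dp[i-1][j-1]+1 when the i-th and j-th bases match, else max(dp[i-1][j], dp[i][j-1]).
    ·  A  G  A  A  A  C  G  C  T  G  G
 ·  0  0  0  0  0  0  0  0  0  0  0  0
 C  0  0  0  0  0  0  1  1  1  1  1  1
 G  0  0  1  1  1  1  1  2  2  2  2  2
 T  0  0  1  1  1  1  1  2  2  3  3  3
 C  0  0  1  1  1  1  2  2  3  3  3  3
 G  0  0  1  1  1  1  2  3  3  3  4  4
 T  0  0  1  1  1  1  2  3  3  4  4  4
 A  0  1  1  2  2  2  2  3  3  4  4  4
 C  0  1  1  2  2  2  3  3  4  4  4  4
 G  0  1  2  2  2  2  3  4  4  4  5  5
 G  0  1  2  2  2  2  3  4  4  4  5  6
 T  0  1  2  2  2  2  3  4  4  5  5  6
 G  0  1  2  2  2  2  3  4  4  5  6  6
 T  0  1  2  2  2  2  3  4  4  5  6  6
dp[13][11] = 6. One LCS (by backtracking along matches): CGCTGG.

6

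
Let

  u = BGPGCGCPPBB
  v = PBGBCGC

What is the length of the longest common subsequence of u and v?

5

Match B [1,2], G [2,3], C [5,5], G [6,6], C [7,7] — 5 characters in the same relative order in both, and the DP table's final entry dp[11][7] is also 5, so no common subsequence is longer.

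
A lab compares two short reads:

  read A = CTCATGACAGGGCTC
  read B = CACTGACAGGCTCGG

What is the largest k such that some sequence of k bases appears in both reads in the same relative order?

Match C at read A[1]=read B[1]; then C at read A[3]=read B[3]; then T at read A[5]=read B[4]; then G at read A[6]=read B[5]; then A at read A[7]=read B[6]; then C at read A[8]=read B[7]; then A at read A[9]=read B[8]; then G at read A[11]=read B[9]; then G at read A[12]=read B[10]; then C at read A[13]=read B[11]; then T at read A[14]=read B[12]; then C at read A[15]=read B[13] — 12 bases in the same relative order in both, and the DP table's final entry dp[15][15] is also 12, so no common subsequence is longer.

12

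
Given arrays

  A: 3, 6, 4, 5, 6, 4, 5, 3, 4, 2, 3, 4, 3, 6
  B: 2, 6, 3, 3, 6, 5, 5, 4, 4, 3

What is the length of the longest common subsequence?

7

One common subsequence of length 7: 3 at A[1]=B[4], then 6 at A[2]=B[5], then 5 at A[4]=B[6], then 5 at A[7]=B[7], then 4 at A[9]=B[8], then 4 at A[12]=B[9], then 3 at A[13]=B[10]. Since dp[14][10] = 7, nothing longer is possible.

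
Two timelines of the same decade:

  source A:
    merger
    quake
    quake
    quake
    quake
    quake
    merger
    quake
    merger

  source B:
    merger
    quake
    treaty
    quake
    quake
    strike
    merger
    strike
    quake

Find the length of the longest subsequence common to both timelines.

6

Pick merger at source A[1]=source B[1], then quake at source A[2]=source B[2], then quake at source A[3]=source B[4], then quake at source A[4]=source B[5], then merger at source A[7]=source B[7], then quake at source A[8]=source B[9]; all 6 events appear in both, in order, and the DP table's final entry dp[9][9] is also 6, so no common subsequence is longer.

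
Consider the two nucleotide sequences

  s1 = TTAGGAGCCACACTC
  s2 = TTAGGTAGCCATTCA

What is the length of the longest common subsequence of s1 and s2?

12

One common subsequence of length 12: T at s1[1]=s2[1], T at s1[2]=s2[2], A at s1[3]=s2[3], G at s1[4]=s2[4], G at s1[5]=s2[5], A at s1[6]=s2[7], G at s1[7]=s2[8], C at s1[8]=s2[9], C at s1[9]=s2[10], A at s1[10]=s2[11], C at s1[11]=s2[14], A at s1[12]=s2[15]. Since dp[15][15] = 12, nothing longer is possible.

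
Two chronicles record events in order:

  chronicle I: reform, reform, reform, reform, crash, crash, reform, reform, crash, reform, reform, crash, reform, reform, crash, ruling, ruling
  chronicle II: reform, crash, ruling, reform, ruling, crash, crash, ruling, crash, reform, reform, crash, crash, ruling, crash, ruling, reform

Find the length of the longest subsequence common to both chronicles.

11

Taking reform at chronicle I[1]=chronicle II[1]; then reform at chronicle I[2]=chronicle II[4]; then crash at chronicle I[5]=chronicle II[6]; then crash at chronicle I[6]=chronicle II[7]; then crash at chronicle I[9]=chronicle II[9]; then reform at chronicle I[10]=chronicle II[10]; then reform at chronicle I[11]=chronicle II[11]; then crash at chronicle I[12]=chronicle II[12]; then crash at chronicle I[15]=chronicle II[13]; then ruling at chronicle I[16]=chronicle II[14]; then ruling at chronicle I[17]=chronicle II[16] gives a common subsequence of length 11. The LCS DP gives dp[17][17] = 11, so this is optimal.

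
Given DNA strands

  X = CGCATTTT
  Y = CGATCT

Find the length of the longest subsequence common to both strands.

Let dp[i][j] be the LCS length of the first i bases of X and the first j bases of Y. dp[i][j] = dp[i-1][j-1]+1 when the i-th and j-th bases match, else max(dp[i-1][j], dp[i][j-1]).
    ·  C  G  A  T  C  T
 ·  0  0  0  0  0  0  0
 C  0  1  1  1  1  1  1
 G  0  1  2  2  2  2  2
 C  0  1  2  2  2  3  3
 A  0  1  2  3  3  3  3
 T  0  1  2  3  4  4  4
 T  0  1  2  3  4  4  5
 T  0  1  2  3  4  4  5
 T  0  1  2  3  4  4  5
dp[8][6] = 5. One LCS (by backtracking along matches): CGATT.

5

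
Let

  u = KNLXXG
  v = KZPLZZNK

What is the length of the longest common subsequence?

One common subsequence of length 2: K (u #1, v #1), N (u #2, v #7). Since dp[6][8] = 2, nothing longer is possible.

2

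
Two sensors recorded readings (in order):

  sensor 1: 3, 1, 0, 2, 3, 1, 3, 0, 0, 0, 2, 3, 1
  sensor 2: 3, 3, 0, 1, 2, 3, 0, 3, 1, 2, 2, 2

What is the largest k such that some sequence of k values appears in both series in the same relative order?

7

Match 3 [1,2], then 1 [2,4], then 2 [4,5], then 3 [7,6], then 0 [10,7], then 3 [12,8], then 1 [13,9] — 7 values in the same relative order in both. Since dp[13][12] = 7, nothing longer is possible.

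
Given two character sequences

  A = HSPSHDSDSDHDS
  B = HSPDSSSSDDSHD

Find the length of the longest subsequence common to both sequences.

9

Taking H [1,1] → S [2,2] → P [3,3] → S [4,8] → D [6,9] → D [8,10] → S [9,11] → H [11,12] → D [12,13] gives a common subsequence of length 9. The LCS DP gives dp[13][13] = 9, so this is optimal.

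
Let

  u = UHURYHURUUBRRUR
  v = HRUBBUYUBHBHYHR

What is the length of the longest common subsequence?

Match H [2,1] → R [4,2] → U [7,3] → U [9,6] → U [10,8] → B [11,11] → R [15,15] — 7 characters in the same relative order in both. Since dp[15][15] = 7, nothing longer is possible.

7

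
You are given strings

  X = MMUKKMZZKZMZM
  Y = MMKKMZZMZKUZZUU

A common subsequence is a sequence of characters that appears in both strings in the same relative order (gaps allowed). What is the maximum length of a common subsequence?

Match M (X #1, Y #1); then M (X #2, Y #2); then K (X #4, Y #3); then K (X #5, Y #4); then M (X #6, Y #5); then Z (X #7, Y #7); then Z (X #8, Y #9); then K (X #9, Y #10); then Z (X #10, Y #12); then Z (X #12, Y #13) — 10 characters in the same relative order in both, and the DP table's final entry dp[13][15] is also 10, so no common subsequence is longer.

10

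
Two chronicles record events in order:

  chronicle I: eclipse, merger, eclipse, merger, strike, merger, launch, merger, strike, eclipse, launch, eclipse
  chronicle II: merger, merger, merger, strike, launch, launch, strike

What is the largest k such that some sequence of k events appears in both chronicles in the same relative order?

One common subsequence of length 5: merger (chronicle I #2, chronicle II #2), then merger (chronicle I #4, chronicle II #3), then strike (chronicle I #5, chronicle II #4), then launch (chronicle I #7, chronicle II #6), then strike (chronicle I #9, chronicle II #7). The LCS DP gives dp[12][7] = 5, so this is optimal.

5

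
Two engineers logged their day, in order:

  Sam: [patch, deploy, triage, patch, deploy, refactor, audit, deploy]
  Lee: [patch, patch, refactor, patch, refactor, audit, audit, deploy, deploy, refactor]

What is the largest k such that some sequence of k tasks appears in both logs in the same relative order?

5

Taking patch (Sam #1, Lee #2), then patch (Sam #4, Lee #4), then refactor (Sam #6, Lee #5), then audit (Sam #7, Lee #7), then deploy (Sam #8, Lee #9) gives a common subsequence of length 5. Since dp[8][10] = 5, nothing longer is possible.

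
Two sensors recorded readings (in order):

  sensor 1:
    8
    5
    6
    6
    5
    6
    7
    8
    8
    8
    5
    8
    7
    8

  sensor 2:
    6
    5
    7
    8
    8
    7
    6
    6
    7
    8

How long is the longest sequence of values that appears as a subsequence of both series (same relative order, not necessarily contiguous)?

Let dp[i][j] be the LCS length of the first i values of sensor 1 and the first j values of sensor 2. dp[i][j] = dp[i-1][j-1]+1 when the i-th and j-th values match, else max(dp[i-1][j], dp[i][j-1]).
    ·  6  5  7  8  8  7  6  6  7  8
 ·  0  0  0  0  0  0  0  0  0  0  0
 8  0  0  0  0  1  1  1  1  1  1  1
 5  0  0  1  1  1  1  1  1  1  1  1
 6  0  1  1  1  1  1  1  2  2  2  2
 6  0  1  1  1  1  1  1  2  3  3  3
 5  0  1  2  2  2  2  2  2  3  3  3
 6  0  1  2  2  2  2  2  3  3  3  3
 7  0  1  2  3  3  3  3  3  3  4  4
 8  0  1  2  3  4  4  4  4  4  4  5
 8  0  1  2  3  4  5  5  5  5  5  5
 8  0  1  2  3  4  5  5  5  5  5  6
 5  0  1  2  3  4  5  5  5  5  5  6
 8  0  1  2  3  4  5  5  5  5  5  6
 7  0  1  2  3  4  5  6  6  6  6  6
 8  0  1  2  3  4  5  6  6  6  6  7
dp[14][10] = 7. One LCS (by backtracking along matches): 6, 5, 7, 8, 8, 7, 8.

7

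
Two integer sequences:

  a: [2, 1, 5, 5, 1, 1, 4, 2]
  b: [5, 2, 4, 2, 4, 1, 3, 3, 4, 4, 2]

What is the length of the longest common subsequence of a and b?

One common subsequence of length 4: 2 (a #1, b #4), 1 (a #2, b #6), 4 (a #7, b #10), 2 (a #8, b #11). The LCS DP gives dp[8][11] = 4, so this is optimal.

4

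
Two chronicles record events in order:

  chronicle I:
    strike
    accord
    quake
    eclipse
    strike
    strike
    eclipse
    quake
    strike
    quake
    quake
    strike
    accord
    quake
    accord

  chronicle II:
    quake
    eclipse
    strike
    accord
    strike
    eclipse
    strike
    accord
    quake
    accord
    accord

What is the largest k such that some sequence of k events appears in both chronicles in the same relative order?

9

Taking quake [3,1]; then eclipse [4,2]; then strike [5,3]; then strike [6,5]; then eclipse [7,6]; then strike [9,7]; then quake [11,9]; then accord [13,10]; then accord [15,11] gives a common subsequence of length 9. dp[15][11] = 9 confirms this is the maximum.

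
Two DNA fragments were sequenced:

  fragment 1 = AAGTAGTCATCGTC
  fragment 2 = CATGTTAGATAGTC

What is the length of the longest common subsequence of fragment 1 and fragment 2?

10

Pick A at fragment 1[1]=fragment 2[2], G at fragment 1[3]=fragment 2[4], T at fragment 1[4]=fragment 2[6], A at fragment 1[5]=fragment 2[7], G at fragment 1[6]=fragment 2[8], T at fragment 1[7]=fragment 2[10], A at fragment 1[9]=fragment 2[11], G at fragment 1[12]=fragment 2[12], T at fragment 1[13]=fragment 2[13], C at fragment 1[14]=fragment 2[14]; all 10 bases appear in both, in order. Since dp[14][14] = 10, nothing longer is possible.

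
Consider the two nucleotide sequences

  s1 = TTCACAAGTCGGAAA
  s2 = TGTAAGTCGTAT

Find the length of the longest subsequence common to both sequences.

9

Pick T [1,1], then T [2,3], then A [6,4], then A [7,5], then G [8,6], then T [9,7], then C [10,8], then G [11,9], then A [13,11]; all 9 bases appear in both, in order. dp[15][12] = 9 confirms this is the maximum.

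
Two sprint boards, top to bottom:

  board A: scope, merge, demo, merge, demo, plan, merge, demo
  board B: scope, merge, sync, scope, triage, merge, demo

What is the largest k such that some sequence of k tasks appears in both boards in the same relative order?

Taking scope at board A[1]=board B[1]; then merge at board A[2]=board B[2]; then merge at board A[7]=board B[6]; then demo at board A[8]=board B[7] gives a common subsequence of length 4. The LCS DP gives dp[8][7] = 4, so this is optimal.

4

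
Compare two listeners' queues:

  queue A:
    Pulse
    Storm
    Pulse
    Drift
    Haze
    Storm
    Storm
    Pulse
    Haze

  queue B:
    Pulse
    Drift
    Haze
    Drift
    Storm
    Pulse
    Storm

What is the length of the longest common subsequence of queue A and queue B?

5

Pick Pulse [3,1], then Drift [4,2], then Haze [5,3], then Storm [6,5], then Storm [7,7]; all 5 songs appear in both, in order. dp[9][7] = 5 confirms this is the maximum.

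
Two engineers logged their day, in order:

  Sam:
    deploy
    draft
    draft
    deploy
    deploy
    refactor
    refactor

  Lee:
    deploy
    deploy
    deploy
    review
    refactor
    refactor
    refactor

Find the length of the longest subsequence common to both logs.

5

Match deploy [1,1]; then deploy [4,2]; then deploy [5,3]; then refactor [6,6]; then refactor [7,7] — 5 tasks in the same relative order in both. dp[7][7] = 5 confirms this is the maximum.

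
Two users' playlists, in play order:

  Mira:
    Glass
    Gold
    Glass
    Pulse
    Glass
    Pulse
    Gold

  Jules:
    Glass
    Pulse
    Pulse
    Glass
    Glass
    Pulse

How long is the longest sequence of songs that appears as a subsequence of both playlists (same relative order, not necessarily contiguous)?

Pick Glass (Mira #1, Jules #1), Glass (Mira #3, Jules #4), Glass (Mira #5, Jules #5), Pulse (Mira #6, Jules #6); all 4 songs appear in both, in order, and the DP table's final entry dp[7][6] is also 4, so no common subsequence is longer.

4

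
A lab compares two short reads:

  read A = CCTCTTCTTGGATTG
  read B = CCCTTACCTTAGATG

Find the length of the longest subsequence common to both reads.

One common subsequence of length 12: C [1,1] → C [2,2] → C [4,3] → T [5,4] → T [6,5] → C [7,8] → T [8,9] → T [9,10] → G [11,12] → A [12,13] → T [14,14] → G [15,15]. dp[15][15] = 12 confirms this is the maximum.

12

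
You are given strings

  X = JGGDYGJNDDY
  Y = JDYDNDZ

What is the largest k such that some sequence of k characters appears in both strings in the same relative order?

5

Let dp[i][j] be the LCS length of the first i characters of X and the first j characters of Y. dp[i][j] = dp[i-1][j-1]+1 when the i-th and j-th characters match, else max(dp[i-1][j], dp[i][j-1]).
    ·  J  D  Y  D  N  D  Z
 ·  0  0  0  0  0  0  0  0
 J  0  1  1  1  1  1  1  1
 G  0  1  1  1  1  1  1  1
 G  0  1  1  1  1  1  1  1
 D  0  1  2  2  2  2  2  2
 Y  0  1  2  3  3  3  3  3
 G  0  1  2  3  3  3  3  3
 J  0  1  2  3  3  3  3  3
 N  0  1  2  3  3  4  4  4
 D  0  1  2  3  4  4  5  5
 D  0  1  2  3  4  4  5  5
 Y  0  1  2  3  4  4  5  5
dp[11][7] = 5. One LCS (by backtracking along matches): JDYND.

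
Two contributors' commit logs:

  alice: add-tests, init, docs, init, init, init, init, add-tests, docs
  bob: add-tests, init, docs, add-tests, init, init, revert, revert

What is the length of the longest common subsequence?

5

Pick add-tests [1,1], then init [2,2], then docs [3,3], then init [4,5], then init [5,6]; all 5 commits appear in both, in order. Since dp[9][8] = 5, nothing longer is possible.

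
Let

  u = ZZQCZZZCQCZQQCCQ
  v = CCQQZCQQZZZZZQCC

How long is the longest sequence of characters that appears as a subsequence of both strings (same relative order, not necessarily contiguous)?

One common subsequence of length 9: Z (u #1, v #5) → Z (u #2, v #9) → Z (u #5, v #10) → Z (u #6, v #11) → Z (u #7, v #12) → Z (u #11, v #13) → Q (u #13, v #14) → C (u #14, v #15) → C (u #15, v #16). The LCS DP gives dp[16][16] = 9, so this is optimal.

9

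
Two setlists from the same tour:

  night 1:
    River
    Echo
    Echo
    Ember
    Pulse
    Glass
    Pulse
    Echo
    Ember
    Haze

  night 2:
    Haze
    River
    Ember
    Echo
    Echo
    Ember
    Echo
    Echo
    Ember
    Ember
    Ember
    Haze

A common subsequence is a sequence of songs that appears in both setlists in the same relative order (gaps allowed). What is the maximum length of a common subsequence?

Match River at night 1[1]=night 2[2] → Echo at night 1[2]=night 2[4] → Echo at night 1[3]=night 2[5] → Ember at night 1[4]=night 2[6] → Echo at night 1[8]=night 2[8] → Ember at night 1[9]=night 2[11] → Haze at night 1[10]=night 2[12] — 7 songs in the same relative order in both. dp[10][12] = 7 confirms this is the maximum.

7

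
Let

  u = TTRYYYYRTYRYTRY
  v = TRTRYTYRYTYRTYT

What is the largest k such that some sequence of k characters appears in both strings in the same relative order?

Match T at u[1]=v[1]; then T at u[2]=v[3]; then R at u[3]=v[4]; then Y at u[4]=v[5]; then Y at u[5]=v[7]; then Y at u[6]=v[9]; then Y at u[7]=v[11]; then R at u[8]=v[12]; then T at u[9]=v[13]; then Y at u[12]=v[14]; then T at u[13]=v[15] — 11 characters in the same relative order in both, and the DP table's final entry dp[15][15] is also 11, so no common subsequence is longer.

11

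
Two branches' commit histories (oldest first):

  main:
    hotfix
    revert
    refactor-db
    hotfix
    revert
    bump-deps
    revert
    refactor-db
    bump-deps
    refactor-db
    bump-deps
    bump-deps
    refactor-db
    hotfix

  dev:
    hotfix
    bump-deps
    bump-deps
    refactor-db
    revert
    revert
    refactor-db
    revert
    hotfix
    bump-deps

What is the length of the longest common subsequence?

6

Match hotfix at main[1]=dev[1], refactor-db at main[3]=dev[4], revert at main[5]=dev[5], revert at main[7]=dev[6], refactor-db at main[8]=dev[7], bump-deps at main[12]=dev[10] — 6 commits in the same relative order in both. The LCS DP gives dp[14][10] = 6, so this is optimal.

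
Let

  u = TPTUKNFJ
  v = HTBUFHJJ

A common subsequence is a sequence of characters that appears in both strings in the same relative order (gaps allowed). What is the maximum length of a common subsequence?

4

Taking T (u #1, v #2) → U (u #4, v #4) → F (u #7, v #5) → J (u #8, v #8) gives a common subsequence of length 4. The LCS DP gives dp[8][8] = 4, so this is optimal.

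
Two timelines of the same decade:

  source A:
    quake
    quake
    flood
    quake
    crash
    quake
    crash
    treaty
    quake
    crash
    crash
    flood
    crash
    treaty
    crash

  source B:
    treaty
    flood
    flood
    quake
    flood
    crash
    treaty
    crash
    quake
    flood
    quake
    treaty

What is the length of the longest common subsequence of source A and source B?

Pick quake (source A #2, source B #4); then flood (source A #3, source B #5); then crash (source A #5, source B #6); then crash (source A #7, source B #8); then quake (source A #9, source B #9); then flood (source A #12, source B #10); then treaty (source A #14, source B #12); all 7 events appear in both, in order. Since dp[15][12] = 7, nothing longer is possible.

7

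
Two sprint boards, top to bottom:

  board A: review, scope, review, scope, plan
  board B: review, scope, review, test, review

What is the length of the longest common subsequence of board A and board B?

One common subsequence of length 3: review at board A[1]=board B[1], scope at board A[2]=board B[2], review at board A[3]=board B[5]. The LCS DP gives dp[5][5] = 3, so this is optimal.

3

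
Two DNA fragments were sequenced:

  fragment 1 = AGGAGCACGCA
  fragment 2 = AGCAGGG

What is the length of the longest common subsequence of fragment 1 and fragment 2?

5

Let dp[i][j] be the LCS length of the first i bases of fragment 1 and the first j bases of fragment 2. dp[i][j] = dp[i-1][j-1]+1 when the i-th and j-th bases match, else max(dp[i-1][j], dp[i][j-1]).
    ·  A  G  C  A  G  G  G
 ·  0  0  0  0  0  0  0  0
 A  0  1  1  1  1  1  1  1
 G  0  1  2  2  2  2  2  2
 G  0  1  2  2  2  3  3  3
 A  0  1  2  2  3  3  3  3
 G  0  1  2  2  3  4  4  4
 C  0  1  2  3  3  4  4  4
 A  0  1  2  3  4  4  4  4
 C  0  1  2  3  4  4  4  4
 G  0  1  2  3  4  5  5  5
 C  0  1  2  3  4  5  5  5
 A  0  1  2  3  4  5  5  5
dp[11][7] = 5. One LCS (by backtracking along matches): AGGGG.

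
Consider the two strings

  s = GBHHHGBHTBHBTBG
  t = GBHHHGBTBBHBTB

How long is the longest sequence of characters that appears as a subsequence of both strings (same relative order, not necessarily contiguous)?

13

One common subsequence of length 13: G [1,1], B [2,2], H [3,3], H [4,4], H [5,5], G [6,6], B [7,7], T [9,8], B [10,10], H [11,11], B [12,12], T [13,13], B [14,14]. Since dp[15][14] = 13, nothing longer is possible.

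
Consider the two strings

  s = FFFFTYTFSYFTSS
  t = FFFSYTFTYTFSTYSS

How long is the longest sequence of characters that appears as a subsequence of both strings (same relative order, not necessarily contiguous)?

12

One common subsequence of length 12: F at s[1]=t[1], then F at s[2]=t[2], then F at s[3]=t[3], then F at s[4]=t[7], then T at s[5]=t[8], then Y at s[6]=t[9], then T at s[7]=t[10], then F at s[8]=t[11], then S at s[9]=t[12], then Y at s[10]=t[14], then S at s[13]=t[15], then S at s[14]=t[16]. dp[14][16] = 12 confirms this is the maximum.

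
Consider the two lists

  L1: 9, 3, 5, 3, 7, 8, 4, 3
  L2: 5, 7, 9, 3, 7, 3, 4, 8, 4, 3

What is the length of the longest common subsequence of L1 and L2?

One common subsequence of length 6: 9 at L1[1]=L2[3], 3 at L1[2]=L2[4], 3 at L1[4]=L2[6], 8 at L1[6]=L2[8], 4 at L1[7]=L2[9], 3 at L1[8]=L2[10]. The LCS DP gives dp[8][10] = 6, so this is optimal.

6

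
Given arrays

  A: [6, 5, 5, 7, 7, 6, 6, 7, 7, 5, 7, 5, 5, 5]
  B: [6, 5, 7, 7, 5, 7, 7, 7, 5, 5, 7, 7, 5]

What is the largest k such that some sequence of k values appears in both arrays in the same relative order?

10

Match 6 at A[1]=B[1] → 5 at A[3]=B[2] → 7 at A[4]=B[3] → 7 at A[5]=B[4] → 7 at A[8]=B[6] → 7 at A[9]=B[7] → 7 at A[11]=B[8] → 5 at A[12]=B[9] → 5 at A[13]=B[10] → 5 at A[14]=B[13] — 10 values in the same relative order in both. dp[14][13] = 10 confirms this is the maximum.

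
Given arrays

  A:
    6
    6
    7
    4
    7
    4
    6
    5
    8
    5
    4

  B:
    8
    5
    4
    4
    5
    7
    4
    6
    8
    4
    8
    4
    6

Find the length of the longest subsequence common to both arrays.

Match 4 (A #4, B #4), then 7 (A #5, B #6), then 4 (A #6, B #7), then 6 (A #7, B #8), then 8 (A #9, B #11), then 4 (A #11, B #12) — 6 values in the same relative order in both. The LCS DP gives dp[11][13] = 6, so this is optimal.

6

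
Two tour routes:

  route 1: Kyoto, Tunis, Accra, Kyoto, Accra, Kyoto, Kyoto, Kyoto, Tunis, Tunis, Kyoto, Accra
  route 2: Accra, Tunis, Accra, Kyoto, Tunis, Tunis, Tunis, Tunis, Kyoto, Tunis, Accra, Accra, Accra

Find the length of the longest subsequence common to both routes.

Match Tunis at route 1[2]=route 2[2], Accra at route 1[3]=route 2[3], Kyoto at route 1[4]=route 2[4], Tunis at route 1[9]=route 2[7], Tunis at route 1[10]=route 2[8], Kyoto at route 1[11]=route 2[9], Accra at route 1[12]=route 2[13] — 7 stops in the same relative order in both. Since dp[12][13] = 7, nothing longer is possible.

7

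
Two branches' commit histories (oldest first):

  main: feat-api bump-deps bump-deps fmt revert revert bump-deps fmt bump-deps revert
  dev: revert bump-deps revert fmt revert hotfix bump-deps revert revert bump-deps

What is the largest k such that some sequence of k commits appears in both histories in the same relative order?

Pick bump-deps at main[2]=dev[2]; then bump-deps at main[3]=dev[7]; then revert at main[5]=dev[8]; then revert at main[6]=dev[9]; then bump-deps at main[9]=dev[10]; all 5 commits appear in both, in order, and the DP table's final entry dp[10][10] is also 5, so no common subsequence is longer.

5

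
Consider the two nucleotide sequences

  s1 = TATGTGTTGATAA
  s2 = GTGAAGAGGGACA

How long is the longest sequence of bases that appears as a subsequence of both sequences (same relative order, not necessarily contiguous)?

7

One common subsequence of length 7: T [1,2], A [2,7], G [4,8], G [6,9], G [9,10], A [10,11], A [13,13]. dp[13][13] = 7 confirms this is the maximum.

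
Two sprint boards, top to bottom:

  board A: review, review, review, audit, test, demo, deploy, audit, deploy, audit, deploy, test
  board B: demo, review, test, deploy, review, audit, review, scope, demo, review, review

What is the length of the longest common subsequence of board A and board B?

Pick review at board A[1]=board B[2], then review at board A[2]=board B[5], then review at board A[3]=board B[7], then demo at board A[6]=board B[9]; all 4 tasks appear in both, in order. dp[12][11] = 4 confirms this is the maximum.

4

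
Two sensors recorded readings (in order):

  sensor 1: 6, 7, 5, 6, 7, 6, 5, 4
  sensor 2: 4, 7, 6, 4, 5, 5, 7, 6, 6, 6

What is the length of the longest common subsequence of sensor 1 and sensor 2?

4

Let dp[i][j] be the LCS length of the first i values of sensor 1 and the first j values of sensor 2. dp[i][j] = dp[i-1][j-1]+1 when the i-th and j-th values match, else max(dp[i-1][j], dp[i][j-1]).
    ·  4  7  6  4  5  5  7  6  6  6
 ·  0  0  0  0  0  0  0  0  0  0  0
 6  0  0  0  1  1  1  1  1  1  1  1
 7  0  0  1  1  1  1  1  2  2  2  2
 5  0  0  1  1  1  2  2  2  2  2  2
 6  0  0  1  2  2  2  2  2  3  3  3
 7  0  0  1  2  2  2  2  3  3  3  3
 6  0  0  1  2  2  2  2  3  4  4  4
 5  0  0  1  2  2  3  3  3  4  4  4
 4  0  1  1  2  3  3  3  3  4  4  4
dp[8][10] = 4. One LCS (by backtracking along matches): 6, 7, 6, 6.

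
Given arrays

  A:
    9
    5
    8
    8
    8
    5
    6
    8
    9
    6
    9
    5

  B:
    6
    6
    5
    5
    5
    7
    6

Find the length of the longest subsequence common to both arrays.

Pick 5 at A[2]=B[4], 5 at A[6]=B[5], 6 at A[10]=B[7]; all 3 values appear in both, in order. dp[12][7] = 3 confirms this is the maximum.

3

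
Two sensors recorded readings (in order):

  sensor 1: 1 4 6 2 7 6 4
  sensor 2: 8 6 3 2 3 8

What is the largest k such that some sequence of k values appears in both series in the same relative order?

Let dp[i][j] be the LCS length of the first i values of sensor 1 and the first j values of sensor 2. dp[i][j] = dp[i-1][j-1]+1 when the i-th and j-th values match, else max(dp[i-1][j], dp[i][j-1]).
    ·  8  6  3  2  3  8
 ·  0  0  0  0  0  0  0
 1  0  0  0  0  0  0  0
 4  0  0  0  0  0  0  0
 6  0  0  1  1  1  1  1
 2  0  0  1  1  2  2  2
 7  0  0  1  1  2  2  2
 6  0  0  1  1  2  2  2
 4  0  0  1  1  2  2  2
dp[7][6] = 2. One LCS (by backtracking along matches): 6, 2.

2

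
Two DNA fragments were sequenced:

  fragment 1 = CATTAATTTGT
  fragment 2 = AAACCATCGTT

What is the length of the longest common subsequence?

Match A [2,2] → A [5,3] → A [6,6] → T [7,7] → T [9,10] → T [11,11] — 6 bases in the same relative order in both. dp[11][11] = 6 confirms this is the maximum.

6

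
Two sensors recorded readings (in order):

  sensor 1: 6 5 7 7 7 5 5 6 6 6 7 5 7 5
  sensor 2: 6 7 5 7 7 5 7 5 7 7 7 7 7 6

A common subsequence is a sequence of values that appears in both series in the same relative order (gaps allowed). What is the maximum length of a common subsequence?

Match 6 (sensor 1 #1, sensor 2 #1), then 5 (sensor 1 #2, sensor 2 #3), then 7 (sensor 1 #3, sensor 2 #4), then 7 (sensor 1 #4, sensor 2 #5), then 7 (sensor 1 #5, sensor 2 #7), then 5 (sensor 1 #6, sensor 2 #8), then 7 (sensor 1 #11, sensor 2 #12), then 7 (sensor 1 #13, sensor 2 #13) — 8 values in the same relative order in both. The LCS DP gives dp[14][14] = 8, so this is optimal.

8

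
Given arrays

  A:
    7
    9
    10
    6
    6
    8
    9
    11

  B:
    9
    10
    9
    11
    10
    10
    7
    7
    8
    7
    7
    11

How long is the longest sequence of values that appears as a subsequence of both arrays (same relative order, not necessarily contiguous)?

Pick 9 at A[2]=B[3]; then 10 at A[3]=B[6]; then 8 at A[6]=B[9]; then 11 at A[8]=B[12]; all 4 values appear in both, in order, and the DP table's final entry dp[8][12] is also 4, so no common subsequence is longer.

4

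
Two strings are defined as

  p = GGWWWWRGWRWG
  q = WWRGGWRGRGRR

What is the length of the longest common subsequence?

7

Taking G [1,4]; then G [2,5]; then W [6,6]; then R [7,7]; then G [8,8]; then R [10,9]; then G [12,10] gives a common subsequence of length 7. dp[12][12] = 7 confirms this is the maximum.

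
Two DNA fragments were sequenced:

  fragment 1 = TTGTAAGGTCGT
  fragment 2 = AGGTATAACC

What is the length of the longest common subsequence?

5

Let dp[i][j] be the LCS length of the first i bases of fragment 1 and the first j bases of fragment 2. dp[i][j] = dp[i-1][j-1]+1 when the i-th and j-th bases match, else max(dp[i-1][j], dp[i][j-1]).
    ·  A  G  G  T  A  T  A  A  C  C
 ·  0  0  0  0  0  0  0  0  0  0  0
 T  0  0  0  0  1  1  1  1  1  1  1
 T  0  0  0  0  1  1  2  2  2  2  2
 G  0  0  1  1  1  1  2  2  2  2  2
 T  0  0  1  1  2  2  2  2  2  2  2
 A  0  1  1  1  2  3  3  3  3  3  3
 A  0  1  1  1  2  3  3  4  4  4  4
 G  0  1  2  2  2  3  3  4  4  4  4
 G  0  1  2  3  3  3  3  4  4  4  4
 T  0  1  2  3  4  4  4  4  4  4  4
 C  0  1  2  3  4  4  4  4  4  5  5
 G  0  1  2  3  4  4  4  4  4  5  5
 T  0  1  2  3  4  4  5  5  5  5  5
dp[12][10] = 5. One LCS (by backtracking along matches): TTAAC.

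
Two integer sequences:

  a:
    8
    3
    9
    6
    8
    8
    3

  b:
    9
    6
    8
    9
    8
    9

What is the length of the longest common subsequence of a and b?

Let dp[i][j] be the LCS length of the first i values of a and the first j values of b. dp[i][j] = dp[i-1][j-1]+1 when the i-th and j-th values match, else max(dp[i-1][j], dp[i][j-1]).
    ·  9  6  8  9  8  9
 ·  0  0  0  0  0  0  0
 8  0  0  0  1  1  1  1
 3  0  0  0  1  1  1  1
 9  0  1  1  1  2  2  2
 6  0  1  2  2  2  2  2
 8  0  1  2  3  3  3  3
 8  0  1  2  3  3  4  4
 3  0  1  2  3  3  4  4
dp[7][6] = 4. One LCS (by backtracking along matches): 9, 6, 8, 8.

4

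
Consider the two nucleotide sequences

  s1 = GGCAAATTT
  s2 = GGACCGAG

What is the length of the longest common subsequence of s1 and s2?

4

Let dp[i][j] be the LCS length of the first i bases of s1 and the first j bases of s2. dp[i][j] = dp[i-1][j-1]+1 when the i-th and j-th bases match, else max(dp[i-1][j], dp[i][j-1]).
    ·  G  G  A  C  C  G  A  G
 ·  0  0  0  0  0  0  0  0  0
 G  0  1  1  1  1  1  1  1  1
 G  0  1  2  2  2  2  2  2  2
 C  0  1  2  2  3  3  3  3  3
 A  0  1  2  3  3  3  3  4  4
 A  0  1  2  3  3  3  3  4  4
 A  0  1  2  3  3  3  3  4  4
 T  0  1  2  3  3  3  3  4  4
 T  0  1  2  3  3  3  3  4  4
 T  0  1  2  3  3  3  3  4  4
dp[9][8] = 4. One LCS (by backtracking along matches): GGCA.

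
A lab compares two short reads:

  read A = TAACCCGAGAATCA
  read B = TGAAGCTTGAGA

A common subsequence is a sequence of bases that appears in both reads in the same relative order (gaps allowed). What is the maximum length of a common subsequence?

8

Pick T at read A[1]=read B[1]; then A at read A[2]=read B[3]; then A at read A[3]=read B[4]; then C at read A[4]=read B[6]; then G at read A[7]=read B[9]; then A at read A[8]=read B[10]; then G at read A[9]=read B[11]; then A at read A[14]=read B[12]; all 8 bases appear in both, in order, and the DP table's final entry dp[14][12] is also 8, so no common subsequence is longer.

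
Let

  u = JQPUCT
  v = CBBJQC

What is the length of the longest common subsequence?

3

Taking J [1,4], then Q [2,5], then C [5,6] gives a common subsequence of length 3. Since dp[6][6] = 3, nothing longer is possible.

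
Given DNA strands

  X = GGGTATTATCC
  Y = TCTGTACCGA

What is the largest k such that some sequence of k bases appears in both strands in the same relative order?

6

Match T at X[4]=Y[1], T at X[6]=Y[3], T at X[7]=Y[5], A at X[8]=Y[6], C at X[10]=Y[7], C at X[11]=Y[8] — 6 bases in the same relative order in both. dp[11][10] = 6 confirms this is the maximum.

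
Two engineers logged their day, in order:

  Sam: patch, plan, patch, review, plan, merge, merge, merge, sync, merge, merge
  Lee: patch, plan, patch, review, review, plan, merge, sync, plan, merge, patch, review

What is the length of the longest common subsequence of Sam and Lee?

8

Match patch (Sam #1, Lee #1), plan (Sam #2, Lee #2), patch (Sam #3, Lee #3), review (Sam #4, Lee #5), plan (Sam #5, Lee #6), merge (Sam #8, Lee #7), sync (Sam #9, Lee #8), merge (Sam #10, Lee #10) — 8 tasks in the same relative order in both. dp[11][12] = 8 confirms this is the maximum.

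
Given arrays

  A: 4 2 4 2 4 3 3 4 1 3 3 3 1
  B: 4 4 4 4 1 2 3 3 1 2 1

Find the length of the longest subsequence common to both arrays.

Pick 4 [1,1]; then 4 [3,2]; then 4 [5,3]; then 4 [8,4]; then 1 [9,5]; then 3 [10,7]; then 3 [11,8]; then 1 [13,11]; all 8 values appear in both, in order. The LCS DP gives dp[13][11] = 8, so this is optimal.

8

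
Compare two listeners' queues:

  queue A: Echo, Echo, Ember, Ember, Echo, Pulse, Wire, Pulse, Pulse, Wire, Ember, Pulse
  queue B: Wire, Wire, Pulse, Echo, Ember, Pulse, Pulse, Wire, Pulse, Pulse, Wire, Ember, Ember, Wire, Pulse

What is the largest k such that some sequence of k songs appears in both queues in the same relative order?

Taking Echo at queue A[2]=queue B[4]; then Ember at queue A[3]=queue B[5]; then Pulse at queue A[6]=queue B[7]; then Wire at queue A[7]=queue B[8]; then Pulse at queue A[8]=queue B[9]; then Pulse at queue A[9]=queue B[10]; then Wire at queue A[10]=queue B[11]; then Ember at queue A[11]=queue B[13]; then Pulse at queue A[12]=queue B[15] gives a common subsequence of length 9, and the DP table's final entry dp[12][15] is also 9, so no common subsequence is longer.

9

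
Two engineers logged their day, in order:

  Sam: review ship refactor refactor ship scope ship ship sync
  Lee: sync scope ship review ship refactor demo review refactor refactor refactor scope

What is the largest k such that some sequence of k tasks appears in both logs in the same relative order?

5

Taking review [1,4], then ship [2,5], then refactor [3,10], then refactor [4,11], then scope [6,12] gives a common subsequence of length 5, and the DP table's final entry dp[9][12] is also 5, so no common subsequence is longer.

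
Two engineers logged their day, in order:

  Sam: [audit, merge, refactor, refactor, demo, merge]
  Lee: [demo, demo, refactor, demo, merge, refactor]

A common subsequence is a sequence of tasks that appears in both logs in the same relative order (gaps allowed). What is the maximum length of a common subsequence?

One common subsequence of length 3: refactor at Sam[4]=Lee[3] → demo at Sam[5]=Lee[4] → merge at Sam[6]=Lee[5], and the DP table's final entry dp[6][6] is also 3, so no common subsequence is longer.

3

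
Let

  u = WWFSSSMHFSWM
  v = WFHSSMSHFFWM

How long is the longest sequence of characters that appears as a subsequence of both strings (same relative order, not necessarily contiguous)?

9

Let dp[i][j] be the LCS length of the first i characters of u and the first j characters of v. dp[i][j] = dp[i-1][j-1]+1 when the i-th and j-th characters match, else max(dp[i-1][j], dp[i][j-1]).
    ·  W  F  H  S  S  M  S  H  F  F  W  M
 ·  0  0  0  0  0  0  0  0  0  0  0  0  0
 W  0  1  1  1  1  1  1  1  1  1  1  1  1
 W  0  1  1  1  1  1  1  1  1  1  1  2  2
 F  0  1  2  2  2  2  2  2  2  2  2  2  2
 S  0  1  2  2  3  3  3  3  3  3  3  3  3
 S  0  1  2  2  3  4  4  4  4  4  4  4  4
 S  0  1  2  2  3  4  4  5  5  5  5  5  5
 M  0  1  2  2  3  4  5  5  5  5  5  5  6
 H  0  1  2  3  3  4  5  5  6  6  6  6  6
 F  0  1  2  3  3  4  5  5  6  7  7  7  7
 S  0  1  2  3  4  4  5  6  6  7  7  7  7
 W  0  1  2  3  4  4  5  6  6  7  7  8  8
 M  0  1  2  3  4  4  5  6  6  7  7  8  9
dp[12][12] = 9. One LCS (by backtracking along matches): WFSSSHFWM.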